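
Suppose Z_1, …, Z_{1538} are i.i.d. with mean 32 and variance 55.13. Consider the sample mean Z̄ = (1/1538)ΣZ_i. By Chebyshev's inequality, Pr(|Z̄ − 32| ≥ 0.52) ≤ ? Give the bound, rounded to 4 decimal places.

Var(Z̄) = Var(Z_i)/n = 55.13/1538 = 0.035845.
Chebyshev: Pr(|Z̄ − 32| ≥ 0.52) ≤ Var(Z̄)/(0.52)² = 55.13/(1538·0.52²) = 0.1326.

0.1326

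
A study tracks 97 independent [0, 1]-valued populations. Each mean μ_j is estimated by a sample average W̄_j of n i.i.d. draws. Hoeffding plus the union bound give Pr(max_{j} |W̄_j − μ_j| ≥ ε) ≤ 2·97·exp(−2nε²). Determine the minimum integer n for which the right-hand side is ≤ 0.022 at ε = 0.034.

Need 2·97·exp(−2nε²) ≤ 0.022, i.e. exp(−2nε²) ≤ 0.022/194.
So 2nε² ≥ ln(194/0.022) = 9.084571.
Hence n ≥ 9.084571/(2·0.034²) = 3929.313.
The smallest integer n is 3930.

3930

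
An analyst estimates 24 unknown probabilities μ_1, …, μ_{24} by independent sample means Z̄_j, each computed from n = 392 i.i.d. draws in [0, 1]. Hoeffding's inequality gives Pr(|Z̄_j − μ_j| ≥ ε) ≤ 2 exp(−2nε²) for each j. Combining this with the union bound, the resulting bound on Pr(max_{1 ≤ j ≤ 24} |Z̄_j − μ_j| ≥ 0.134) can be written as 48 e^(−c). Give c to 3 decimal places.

Union bound over the 24 events: Pr(max_{1 ≤ j ≤ 24} |Z̄_j − μ_j| ≥ 0.134) ≤ 24·2·exp(−2nε²) = 48 exp(−2·392·0.134²).
So c = 2·392·0.134² = 14.0775.

14.078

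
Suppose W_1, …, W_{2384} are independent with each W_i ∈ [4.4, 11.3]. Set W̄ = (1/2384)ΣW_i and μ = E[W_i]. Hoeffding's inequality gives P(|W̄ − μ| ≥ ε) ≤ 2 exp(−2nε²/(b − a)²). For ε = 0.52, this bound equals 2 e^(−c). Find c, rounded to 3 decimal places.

27.080

c = 2nε²/(b − a)² = 2·2384·0.52² / 6.9² = 27.0798.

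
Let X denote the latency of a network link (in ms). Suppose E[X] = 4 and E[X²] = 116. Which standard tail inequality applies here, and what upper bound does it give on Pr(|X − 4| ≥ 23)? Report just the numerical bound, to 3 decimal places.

The first two moments determine the variance, so Chebyshev's inequality is the sharpest standard bound available.
Var(X) = E[X²] − (E[X])² = 116 − 16 = 100.
Chebyshev's inequality: Pr(|X − μ| ≥ t) ≤ Var(X)/t² = 100/529 = 0.1890.

0.189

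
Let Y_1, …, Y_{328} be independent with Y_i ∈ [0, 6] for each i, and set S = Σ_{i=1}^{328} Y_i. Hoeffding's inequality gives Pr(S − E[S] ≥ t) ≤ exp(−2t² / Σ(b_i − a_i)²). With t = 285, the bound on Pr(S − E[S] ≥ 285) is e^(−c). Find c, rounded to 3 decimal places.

13.758

Σ(b_i − a_i)² = 328·(6)² = 11808.
c = 2t²/11808 = 2·285²/11808 = 13.7576.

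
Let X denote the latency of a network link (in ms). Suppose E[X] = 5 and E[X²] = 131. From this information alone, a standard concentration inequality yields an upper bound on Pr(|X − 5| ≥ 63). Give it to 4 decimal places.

0.0267

The first two moments determine the variance, so Chebyshev's inequality is the sharpest standard bound available.
Var(X) = E[X²] − (E[X])² = 131 − 25 = 106.
Chebyshev's inequality: Pr(|X − μ| ≥ t) ≤ Var(X)/t² = 106/3969 = 0.0267.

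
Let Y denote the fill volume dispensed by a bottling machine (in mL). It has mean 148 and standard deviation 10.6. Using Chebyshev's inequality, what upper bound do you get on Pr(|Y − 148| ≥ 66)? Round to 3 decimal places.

0.026

Chebyshev: Pr(|Y − μ| ≥ t) ≤ Var(Y)/t².
Var(Y) = σ² = 10.6² = 112.36.
Bound = 112.36 / 4356 = 0.0258.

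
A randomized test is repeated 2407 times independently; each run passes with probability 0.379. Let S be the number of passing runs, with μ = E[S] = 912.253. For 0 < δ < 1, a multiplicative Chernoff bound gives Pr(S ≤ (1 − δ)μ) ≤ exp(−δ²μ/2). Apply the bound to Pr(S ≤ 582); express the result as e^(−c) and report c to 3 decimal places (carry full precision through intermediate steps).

Write 582 = (1 − δ)μ, so δ = 1 − 582/912.253 = 0.3620191…
Then the exponent is δ²μ/2 = (μ − 582)²/(2μ) = 59.778945.

59.779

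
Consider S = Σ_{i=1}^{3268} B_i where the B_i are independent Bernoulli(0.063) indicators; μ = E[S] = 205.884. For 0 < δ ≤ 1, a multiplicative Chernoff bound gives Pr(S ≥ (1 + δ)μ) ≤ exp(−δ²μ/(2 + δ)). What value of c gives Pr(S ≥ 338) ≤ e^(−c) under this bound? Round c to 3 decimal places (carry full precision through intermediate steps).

32.093

Write 338 = (1 + δ)μ, so δ = 338/205.884 − 1 = 0.6417012…
Then the exponent is δ²μ/(2 + δ) = (338 − μ)² / (μ·(2 + δ)) = 32.092574.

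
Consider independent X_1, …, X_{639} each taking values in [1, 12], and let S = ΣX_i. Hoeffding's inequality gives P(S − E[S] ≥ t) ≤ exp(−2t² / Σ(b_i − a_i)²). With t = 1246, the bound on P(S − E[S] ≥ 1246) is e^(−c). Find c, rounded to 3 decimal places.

Σ(b_i − a_i)² = 639·(11)² = 77319.
c = 2t²/77319 = 2·1246²/77319 = 40.1587.

40.159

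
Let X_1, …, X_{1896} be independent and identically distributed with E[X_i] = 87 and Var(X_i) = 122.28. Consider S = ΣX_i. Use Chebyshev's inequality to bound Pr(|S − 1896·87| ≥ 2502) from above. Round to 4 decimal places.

Var(S) = n·Var(X_i) = 1896·122.28 = 231842.88.
Chebyshev: Pr(|S − 1896·87| ≥ 2502) ≤ Var(S)/2502² = 231842.88/6260004 = 0.0370.

0.0370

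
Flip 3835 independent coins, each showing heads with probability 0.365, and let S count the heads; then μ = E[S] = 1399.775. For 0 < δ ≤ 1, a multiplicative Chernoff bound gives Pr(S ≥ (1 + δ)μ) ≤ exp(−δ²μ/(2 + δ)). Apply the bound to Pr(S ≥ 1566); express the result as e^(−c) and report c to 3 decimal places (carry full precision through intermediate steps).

Write 1566 = (1 + δ)μ, so δ = 1566/1399.775 − 1 = 0.1187512…
Then the exponent is δ²μ/(2 + δ) = (1566 − μ)² / (μ·(2 + δ)) = 9.316536.

9.317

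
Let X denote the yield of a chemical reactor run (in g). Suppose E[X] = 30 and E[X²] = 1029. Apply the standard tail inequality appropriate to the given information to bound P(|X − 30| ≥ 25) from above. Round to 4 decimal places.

The first two moments determine the variance, so Chebyshev's inequality is the sharpest standard bound available.
Var(X) = E[X²] − (E[X])² = 1029 − 900 = 129.
Chebyshev's inequality: P(|X − μ| ≥ t) ≤ Var(X)/t² = 129/625 = 0.2064.

0.2064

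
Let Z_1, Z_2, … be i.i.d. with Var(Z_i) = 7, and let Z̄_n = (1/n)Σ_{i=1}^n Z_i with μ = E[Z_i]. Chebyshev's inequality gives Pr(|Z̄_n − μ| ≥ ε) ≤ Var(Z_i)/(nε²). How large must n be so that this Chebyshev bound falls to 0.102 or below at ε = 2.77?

Require 7/(n·2.77²) ≤ 0.102, i.e. n ≥ 7/(0.102·2.77²) = 8.944.
The smallest integer n is 9.

9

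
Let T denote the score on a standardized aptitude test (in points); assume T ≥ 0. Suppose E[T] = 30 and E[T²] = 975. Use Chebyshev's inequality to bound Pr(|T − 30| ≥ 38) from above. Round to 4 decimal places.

0.0519

Var(T) = E[T²] − (E[T])² = 975 − 900 = 75.
Chebyshev's inequality: Pr(|T − μ| ≥ t) ≤ Var(T)/t² = 75/1444 = 0.0519.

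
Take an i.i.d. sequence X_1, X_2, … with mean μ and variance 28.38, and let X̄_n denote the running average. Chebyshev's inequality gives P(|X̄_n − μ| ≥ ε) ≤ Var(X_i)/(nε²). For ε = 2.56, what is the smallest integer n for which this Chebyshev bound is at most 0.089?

49

Require 28.38/(n·2.56²) ≤ 0.089, i.e. n ≥ 28.38/(0.089·2.56²) = 48.657.
The smallest integer n is 49.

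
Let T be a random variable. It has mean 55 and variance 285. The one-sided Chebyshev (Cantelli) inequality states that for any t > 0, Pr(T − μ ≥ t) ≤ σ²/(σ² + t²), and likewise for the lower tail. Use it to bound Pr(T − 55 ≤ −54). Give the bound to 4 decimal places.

0.0890

Here σ² = 285 and t = 54, so σ² + t² = 3201.
Cantelli's bound: 285/3201 = 0.0890.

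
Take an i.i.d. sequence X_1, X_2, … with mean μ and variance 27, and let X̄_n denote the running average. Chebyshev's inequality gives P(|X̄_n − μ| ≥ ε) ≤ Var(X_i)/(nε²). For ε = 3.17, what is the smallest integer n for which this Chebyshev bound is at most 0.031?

Require 27/(n·3.17²) ≤ 0.031, i.e. n ≥ 27/(0.031·3.17²) = 86.673.
The smallest integer n is 87.

87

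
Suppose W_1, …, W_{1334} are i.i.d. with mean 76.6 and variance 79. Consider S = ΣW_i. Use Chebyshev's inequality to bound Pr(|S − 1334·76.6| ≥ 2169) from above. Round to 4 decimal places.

0.0224

Var(S) = n·Var(W_i) = 1334·79 = 105386.
Chebyshev: Pr(|S − 1334·76.6| ≥ 2169) ≤ Var(S)/2169² = 105386/4704561 = 0.0224.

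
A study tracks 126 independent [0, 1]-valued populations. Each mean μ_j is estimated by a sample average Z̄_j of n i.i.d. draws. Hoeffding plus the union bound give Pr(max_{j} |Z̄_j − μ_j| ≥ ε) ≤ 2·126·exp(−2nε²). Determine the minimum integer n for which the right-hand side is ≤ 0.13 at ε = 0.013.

Need 2·126·exp(−2nε²) ≤ 0.13, i.e. exp(−2nε²) ≤ 0.13/252.
So 2nε² ≥ ln(252/0.13) = 7.569650.
Hence n ≥ 7.569650/(2·0.013²) = 22395.414.
The smallest integer n is 22396.

22396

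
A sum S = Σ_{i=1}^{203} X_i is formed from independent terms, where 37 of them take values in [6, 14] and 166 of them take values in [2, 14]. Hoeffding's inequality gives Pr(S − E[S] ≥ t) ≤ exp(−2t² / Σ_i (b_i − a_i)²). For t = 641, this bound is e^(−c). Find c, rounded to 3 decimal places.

31.279

Σ(b_i − a_i)² = 37·8² + 166·12² = 26272.
c = 2t² / 26272 = 2·641² / 26272 = 31.2790.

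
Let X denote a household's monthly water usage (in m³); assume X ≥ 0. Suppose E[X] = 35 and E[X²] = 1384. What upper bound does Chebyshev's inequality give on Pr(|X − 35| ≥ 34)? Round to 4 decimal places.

0.1375

Var(X) = E[X²] − (E[X])² = 1384 − 1225 = 159.
Chebyshev's inequality: Pr(|X − μ| ≥ t) ≤ Var(X)/t² = 159/1156 = 0.1375.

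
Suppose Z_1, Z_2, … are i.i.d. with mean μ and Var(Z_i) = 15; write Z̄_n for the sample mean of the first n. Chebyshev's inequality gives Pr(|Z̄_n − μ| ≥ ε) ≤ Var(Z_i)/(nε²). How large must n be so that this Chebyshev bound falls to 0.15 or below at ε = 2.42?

18

Require 15/(n·2.42²) ≤ 0.15, i.e. n ≥ 15/(0.15·2.42²) = 17.075.
The smallest integer n is 18.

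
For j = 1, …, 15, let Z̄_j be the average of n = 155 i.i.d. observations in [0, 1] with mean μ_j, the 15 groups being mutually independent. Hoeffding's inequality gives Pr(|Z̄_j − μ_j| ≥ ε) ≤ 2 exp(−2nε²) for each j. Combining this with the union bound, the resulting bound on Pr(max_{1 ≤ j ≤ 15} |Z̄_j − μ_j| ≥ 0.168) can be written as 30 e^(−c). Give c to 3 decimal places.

Union bound over the 15 events: Pr(max_{1 ≤ j ≤ 15} |Z̄_j − μ_j| ≥ 0.168) ≤ 15·2·exp(−2nε²) = 30 exp(−2·155·0.168²).
So c = 2·155·0.168² = 8.7494.

8.749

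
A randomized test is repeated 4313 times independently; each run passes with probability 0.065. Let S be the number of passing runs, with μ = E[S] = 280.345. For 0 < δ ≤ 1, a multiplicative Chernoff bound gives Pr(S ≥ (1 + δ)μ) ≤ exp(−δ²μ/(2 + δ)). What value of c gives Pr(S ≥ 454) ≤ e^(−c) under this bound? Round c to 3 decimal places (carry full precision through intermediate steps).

41.065

Write 454 = (1 + δ)μ, so δ = 454/280.345 − 1 = 0.6194332…
Then the exponent is δ²μ/(2 + δ) = (454 − μ)² / (μ·(2 + δ)) = 41.065247.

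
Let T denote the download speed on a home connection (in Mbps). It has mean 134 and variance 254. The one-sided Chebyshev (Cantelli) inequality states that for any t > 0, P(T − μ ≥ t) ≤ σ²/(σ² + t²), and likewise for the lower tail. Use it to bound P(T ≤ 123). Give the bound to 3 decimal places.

Here σ² = 254 and t = 11, so σ² + t² = 375.
Cantelli's bound: 254/375 = 0.6773.

0.677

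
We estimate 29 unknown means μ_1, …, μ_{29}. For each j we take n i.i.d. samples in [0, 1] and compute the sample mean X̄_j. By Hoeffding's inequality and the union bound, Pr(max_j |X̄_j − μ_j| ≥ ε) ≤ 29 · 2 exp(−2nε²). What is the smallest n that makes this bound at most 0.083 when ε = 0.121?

Need 2·29·exp(−2nε²) ≤ 0.083, i.e. exp(−2nε²) ≤ 0.083/58.
So 2nε² ≥ ln(58/0.083) = 6.549358.
Hence n ≥ 6.549358/(2·0.121²) = 223.665.
The smallest integer n is 224.

224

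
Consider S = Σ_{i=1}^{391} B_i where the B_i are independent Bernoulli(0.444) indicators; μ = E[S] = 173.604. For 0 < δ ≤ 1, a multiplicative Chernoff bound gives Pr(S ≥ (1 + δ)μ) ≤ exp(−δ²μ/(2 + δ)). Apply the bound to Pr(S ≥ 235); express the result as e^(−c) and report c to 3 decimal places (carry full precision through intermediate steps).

Write 235 = (1 + δ)μ, so δ = 235/173.604 − 1 = 0.3536554…
Then the exponent is δ²μ/(2 + δ) = (235 − μ)² / (μ·(2 + δ)) = 9.225237.

9.225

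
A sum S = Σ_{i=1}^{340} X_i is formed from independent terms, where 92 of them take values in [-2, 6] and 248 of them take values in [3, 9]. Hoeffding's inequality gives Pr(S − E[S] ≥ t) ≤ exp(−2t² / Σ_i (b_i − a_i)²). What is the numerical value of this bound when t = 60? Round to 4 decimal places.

0.6151

Σ(b_i − a_i)² = 92·8² + 248·6² = 14816.
Exponent = 2·60² / 14816 = 0.48596.
Bound = exp(−0.48596) = 0.61511.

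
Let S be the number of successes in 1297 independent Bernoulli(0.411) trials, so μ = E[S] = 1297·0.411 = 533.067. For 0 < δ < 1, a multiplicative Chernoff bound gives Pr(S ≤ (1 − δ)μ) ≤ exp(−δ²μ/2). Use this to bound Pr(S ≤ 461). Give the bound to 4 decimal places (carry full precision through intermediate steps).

0.0077

Write 461 = (1 − δ)μ, so δ = 1 − 461/533.067 = 0.1351931…
Then the exponent is δ²μ/2 = (μ − 461)²/(2μ) = 4.871482.
Bound = exp(−4.871482) = 0.00766.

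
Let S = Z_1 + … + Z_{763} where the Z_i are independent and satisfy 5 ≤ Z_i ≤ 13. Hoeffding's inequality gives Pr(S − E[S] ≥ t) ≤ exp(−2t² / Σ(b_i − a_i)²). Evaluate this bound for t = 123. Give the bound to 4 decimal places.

0.5381

Σ(b_i − a_i)² = 763·(8)² = 48832.
Exponent = 2·123²/48832 = 0.6196.
Bound = exp(−0.6196) = 0.53814.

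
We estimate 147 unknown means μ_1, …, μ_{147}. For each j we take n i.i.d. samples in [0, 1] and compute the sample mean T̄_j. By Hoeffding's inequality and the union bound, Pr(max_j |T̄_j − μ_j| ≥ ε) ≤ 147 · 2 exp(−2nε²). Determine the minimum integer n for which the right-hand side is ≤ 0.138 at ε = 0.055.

1267

Need 2·147·exp(−2nε²) ≤ 0.138, i.e. exp(−2nε²) ≤ 0.138/294.
So 2nε² ≥ ln(294/0.138) = 7.664081.
Hence n ≥ 7.664081/(2·0.055²) = 1266.790.
The smallest integer n is 1267.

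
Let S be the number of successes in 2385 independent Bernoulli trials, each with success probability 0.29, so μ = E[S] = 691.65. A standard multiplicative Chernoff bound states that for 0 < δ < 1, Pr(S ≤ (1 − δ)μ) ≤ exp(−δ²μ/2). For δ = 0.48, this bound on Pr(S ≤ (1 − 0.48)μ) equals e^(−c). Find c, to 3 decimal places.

79.678

c = δ²μ/2 = 0.48²·691.65/2 = 79.6781.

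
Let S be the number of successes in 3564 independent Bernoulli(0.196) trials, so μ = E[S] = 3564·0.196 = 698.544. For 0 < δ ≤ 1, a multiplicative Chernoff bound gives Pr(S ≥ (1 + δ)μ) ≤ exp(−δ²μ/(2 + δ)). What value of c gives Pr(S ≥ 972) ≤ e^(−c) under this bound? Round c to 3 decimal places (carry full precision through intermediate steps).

44.763

Write 972 = (1 + δ)μ, so δ = 972/698.544 − 1 = 0.3914657…
Then the exponent is δ²μ/(2 + δ) = (972 − μ)² / (μ·(2 + δ)) = 44.762774.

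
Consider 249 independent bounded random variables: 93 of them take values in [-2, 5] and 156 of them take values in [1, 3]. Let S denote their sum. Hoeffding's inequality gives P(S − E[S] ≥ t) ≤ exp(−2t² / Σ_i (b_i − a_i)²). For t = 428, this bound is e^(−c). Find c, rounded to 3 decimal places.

70.714

Σ(b_i − a_i)² = 93·7² + 156·2² = 5181.
c = 2t² / 5181 = 2·428² / 5181 = 70.7138.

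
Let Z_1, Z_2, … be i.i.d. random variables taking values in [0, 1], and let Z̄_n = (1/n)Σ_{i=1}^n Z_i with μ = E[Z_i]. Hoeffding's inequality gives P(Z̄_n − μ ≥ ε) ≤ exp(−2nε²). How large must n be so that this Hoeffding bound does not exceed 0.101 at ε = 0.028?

Require exp(−2nε²) ≤ 0.101, i.e. 2nε² ≥ ln(1/0.101) = 2.292635.
So n ≥ 2.292635 / (2·0.028²) = 1462.140.
The smallest integer n is 1463.

1463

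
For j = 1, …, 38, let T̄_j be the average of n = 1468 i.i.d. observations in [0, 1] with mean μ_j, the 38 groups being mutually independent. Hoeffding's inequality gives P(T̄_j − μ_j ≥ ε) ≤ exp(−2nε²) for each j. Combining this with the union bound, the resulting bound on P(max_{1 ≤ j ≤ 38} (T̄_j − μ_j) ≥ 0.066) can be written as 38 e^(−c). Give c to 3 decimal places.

Union bound over the 38 events: P(max_{1 ≤ j ≤ 38} (T̄_j − μ_j) ≥ 0.066) ≤ 38·exp(−2nε²) = 38 exp(−2·1468·0.066²).
So c = 2·1468·0.066² = 12.7892.

12.789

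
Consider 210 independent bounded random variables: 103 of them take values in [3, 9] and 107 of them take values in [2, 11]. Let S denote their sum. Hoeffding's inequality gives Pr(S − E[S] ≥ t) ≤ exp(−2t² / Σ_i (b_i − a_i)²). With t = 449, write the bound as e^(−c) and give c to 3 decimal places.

32.582

Σ(b_i − a_i)² = 103·6² + 107·9² = 12375.
c = 2t² / 12375 = 2·449² / 12375 = 32.5820.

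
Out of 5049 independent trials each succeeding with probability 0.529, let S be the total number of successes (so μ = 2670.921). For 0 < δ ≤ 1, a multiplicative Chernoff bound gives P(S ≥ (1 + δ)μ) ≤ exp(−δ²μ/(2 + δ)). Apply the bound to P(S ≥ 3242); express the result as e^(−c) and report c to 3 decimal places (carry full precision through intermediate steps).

55.156

Write 3242 = (1 + δ)μ, so δ = 3242/2670.921 − 1 = 0.2138135…
Then the exponent is δ²μ/(2 + δ) = (3242 − μ)² / (μ·(2 + δ)) = 55.155688.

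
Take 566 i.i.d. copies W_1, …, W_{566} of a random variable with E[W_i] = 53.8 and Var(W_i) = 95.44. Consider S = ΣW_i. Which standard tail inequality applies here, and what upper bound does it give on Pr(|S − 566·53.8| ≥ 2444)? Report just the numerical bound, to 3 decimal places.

0.009

With mean and variance of each term known, Chebyshev's inequality bounds the deviation of the sum (or sample mean).
Var(S) = n·Var(W_i) = 566·95.44 = 54019.04.
Chebyshev: Pr(|S − 566·53.8| ≥ 2444) ≤ Var(S)/2444² = 54019.04/5973136 = 0.0090.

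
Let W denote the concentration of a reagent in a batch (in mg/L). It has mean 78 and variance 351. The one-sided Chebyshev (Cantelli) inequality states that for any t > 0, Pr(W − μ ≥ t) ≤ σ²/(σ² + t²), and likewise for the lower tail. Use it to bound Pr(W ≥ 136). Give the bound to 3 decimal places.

Here σ² = 351 and t = 58, so σ² + t² = 3715.
Cantelli's bound: 351/3715 = 0.0945.

0.094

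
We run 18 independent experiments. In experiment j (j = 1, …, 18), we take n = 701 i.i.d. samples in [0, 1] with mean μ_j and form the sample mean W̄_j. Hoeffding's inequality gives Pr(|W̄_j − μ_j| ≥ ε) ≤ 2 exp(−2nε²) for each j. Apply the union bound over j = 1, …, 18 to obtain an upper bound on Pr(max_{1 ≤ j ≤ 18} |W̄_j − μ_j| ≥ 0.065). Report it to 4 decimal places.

Per-experiment Hoeffding bound: 2·exp(−2·701·0.065²) = 2·exp(−5.92345) = 0.0053519.
Union bound over 18 events: 18·0.0053519 = 0.09633.

0.0963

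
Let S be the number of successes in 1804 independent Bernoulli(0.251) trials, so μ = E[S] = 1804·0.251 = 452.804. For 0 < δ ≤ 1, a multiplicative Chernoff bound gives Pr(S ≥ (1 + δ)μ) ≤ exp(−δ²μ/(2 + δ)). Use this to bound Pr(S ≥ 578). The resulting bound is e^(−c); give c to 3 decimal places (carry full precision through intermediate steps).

Write 578 = (1 + δ)μ, so δ = 578/452.804 − 1 = 0.2764905…
Then the exponent is δ²μ/(2 + δ) = (578 − μ)² / (μ·(2 + δ)) = 15.205644.

15.206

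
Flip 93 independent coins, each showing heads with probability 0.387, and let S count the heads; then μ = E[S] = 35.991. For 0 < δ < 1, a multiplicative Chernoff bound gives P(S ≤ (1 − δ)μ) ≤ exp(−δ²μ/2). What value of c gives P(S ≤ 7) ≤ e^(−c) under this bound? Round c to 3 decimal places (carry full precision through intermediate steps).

11.676

Write 7 = (1 − δ)μ, so δ = 1 − 7/35.991 = 0.8055069…
Then the exponent is δ²μ/2 = (μ − 7)²/(2μ) = 11.676226.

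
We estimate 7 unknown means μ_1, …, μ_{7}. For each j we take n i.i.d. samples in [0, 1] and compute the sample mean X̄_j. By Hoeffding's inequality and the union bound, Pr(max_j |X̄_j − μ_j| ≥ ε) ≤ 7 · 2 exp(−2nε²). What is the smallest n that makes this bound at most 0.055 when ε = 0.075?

Need 2·7·exp(−2nε²) ≤ 0.055, i.e. exp(−2nε²) ≤ 0.055/14.
So 2nε² ≥ ln(14/0.055) = 5.539479.
Hence n ≥ 5.539479/(2·0.075²) = 492.398.
The smallest integer n is 493.

493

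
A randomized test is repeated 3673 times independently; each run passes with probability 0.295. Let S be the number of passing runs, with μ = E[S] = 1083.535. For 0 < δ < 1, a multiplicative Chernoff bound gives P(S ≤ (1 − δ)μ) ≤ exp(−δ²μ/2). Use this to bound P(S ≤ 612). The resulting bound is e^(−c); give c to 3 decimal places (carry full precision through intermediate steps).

102.602

Write 612 = (1 − δ)μ, so δ = 1 − 612/1083.535 = 0.4351821…
Then the exponent is δ²μ/2 = (μ − 612)²/(2μ) = 102.601788.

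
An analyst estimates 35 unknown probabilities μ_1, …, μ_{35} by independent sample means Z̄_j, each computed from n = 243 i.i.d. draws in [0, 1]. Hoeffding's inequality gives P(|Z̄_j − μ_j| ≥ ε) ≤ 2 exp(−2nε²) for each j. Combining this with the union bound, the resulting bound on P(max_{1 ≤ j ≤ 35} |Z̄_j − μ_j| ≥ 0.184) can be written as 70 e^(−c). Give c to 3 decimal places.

16.454

Union bound over the 35 events: P(max_{1 ≤ j ≤ 35} |Z̄_j − μ_j| ≥ 0.184) ≤ 35·2·exp(−2nε²) = 70 exp(−2·243·0.184²).
So c = 2·243·0.184² = 16.4540.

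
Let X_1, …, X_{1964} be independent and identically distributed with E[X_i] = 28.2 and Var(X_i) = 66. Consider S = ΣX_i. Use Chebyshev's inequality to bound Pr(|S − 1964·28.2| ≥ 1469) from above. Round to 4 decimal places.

0.0601

Var(S) = n·Var(X_i) = 1964·66 = 129624.
Chebyshev: Pr(|S − 1964·28.2| ≥ 1469) ≤ Var(S)/1469² = 129624/2157961 = 0.0601.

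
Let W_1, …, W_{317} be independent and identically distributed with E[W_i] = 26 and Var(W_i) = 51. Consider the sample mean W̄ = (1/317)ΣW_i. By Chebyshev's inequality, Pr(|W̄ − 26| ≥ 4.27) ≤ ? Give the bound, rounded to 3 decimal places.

0.009

Var(W̄) = Var(W_i)/n = 51/317 = 0.16088.
Chebyshev: Pr(|W̄ − 26| ≥ 4.27) ≤ Var(W̄)/(4.27)² = 51/(317·4.27²) = 0.0088.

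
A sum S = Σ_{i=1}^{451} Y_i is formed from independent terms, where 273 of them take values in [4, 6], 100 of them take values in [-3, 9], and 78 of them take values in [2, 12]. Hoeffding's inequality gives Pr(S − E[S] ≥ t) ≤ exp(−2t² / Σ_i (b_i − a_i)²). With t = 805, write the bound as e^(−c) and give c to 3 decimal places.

Σ(b_i − a_i)² = 273·2² + 100·12² + 78·10² = 23292.
c = 2t² / 23292 = 2·805² / 23292 = 55.6436.

55.644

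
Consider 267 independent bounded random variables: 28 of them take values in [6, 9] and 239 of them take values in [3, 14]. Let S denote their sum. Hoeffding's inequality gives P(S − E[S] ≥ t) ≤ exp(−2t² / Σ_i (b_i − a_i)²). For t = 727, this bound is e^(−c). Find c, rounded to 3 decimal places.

36.237

Σ(b_i − a_i)² = 28·3² + 239·11² = 29171.
c = 2t² / 29171 = 2·727² / 29171 = 36.2366.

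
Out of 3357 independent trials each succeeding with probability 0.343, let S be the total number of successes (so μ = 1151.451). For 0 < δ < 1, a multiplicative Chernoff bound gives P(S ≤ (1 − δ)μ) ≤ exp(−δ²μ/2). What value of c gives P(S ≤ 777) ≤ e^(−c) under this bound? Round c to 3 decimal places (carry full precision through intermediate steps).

60.886

Write 777 = (1 − δ)μ, so δ = 1 − 777/1151.451 = 0.3251992…
Then the exponent is δ²μ/2 = (μ − 777)²/(2μ) = 60.885592.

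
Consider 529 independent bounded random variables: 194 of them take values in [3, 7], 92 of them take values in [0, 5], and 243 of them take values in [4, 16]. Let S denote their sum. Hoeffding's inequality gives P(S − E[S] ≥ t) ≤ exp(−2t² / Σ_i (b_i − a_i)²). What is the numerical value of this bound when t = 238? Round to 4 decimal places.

Σ(b_i − a_i)² = 194·4² + 92·5² + 243·12² = 40396.
Exponent = 2·238² / 40396 = 2.80444.
Bound = exp(−2.80444) = 0.06054.

0.0605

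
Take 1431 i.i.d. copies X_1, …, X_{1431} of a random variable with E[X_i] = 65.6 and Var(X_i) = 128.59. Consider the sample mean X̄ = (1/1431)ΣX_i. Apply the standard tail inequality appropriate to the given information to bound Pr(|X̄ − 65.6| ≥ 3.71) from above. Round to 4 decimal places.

0.0065

With mean and variance of each term known, Chebyshev's inequality bounds the deviation of the sum (or sample mean).
Var(X̄) = Var(X_i)/n = 128.59/1431 = 0.08986.
Chebyshev: Pr(|X̄ − 65.6| ≥ 3.71) ≤ Var(X̄)/(3.71)² = 128.59/(1431·3.71²) = 0.0065.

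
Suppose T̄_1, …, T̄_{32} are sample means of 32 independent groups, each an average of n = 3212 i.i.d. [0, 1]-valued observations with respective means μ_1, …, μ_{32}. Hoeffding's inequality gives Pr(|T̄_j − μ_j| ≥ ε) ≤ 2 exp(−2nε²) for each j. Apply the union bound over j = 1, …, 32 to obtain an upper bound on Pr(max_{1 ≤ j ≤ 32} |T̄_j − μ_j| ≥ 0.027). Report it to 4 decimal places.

0.5920

Per-experiment Hoeffding bound: 2·exp(−2·3212·0.027²) = 2·exp(−4.68310) = 0.018501.
Union bound over 32 events: 32·0.018501 = 0.59202.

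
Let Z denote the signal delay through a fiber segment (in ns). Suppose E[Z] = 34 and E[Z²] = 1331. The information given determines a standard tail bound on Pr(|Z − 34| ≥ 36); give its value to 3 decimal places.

0.135

The first two moments determine the variance, so Chebyshev's inequality is the sharpest standard bound available.
Var(Z) = E[Z²] − (E[Z])² = 1331 − 1156 = 175.
Chebyshev's inequality: Pr(|Z − μ| ≥ t) ≤ Var(Z)/t² = 175/1296 = 0.1350.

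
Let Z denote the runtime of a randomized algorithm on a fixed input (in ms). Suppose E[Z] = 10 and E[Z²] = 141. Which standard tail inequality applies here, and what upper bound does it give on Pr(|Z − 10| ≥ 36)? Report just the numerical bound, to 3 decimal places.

The first two moments determine the variance, so Chebyshev's inequality is the sharpest standard bound available.
Var(Z) = E[Z²] − (E[Z])² = 141 − 100 = 41.
Chebyshev's inequality: Pr(|Z − μ| ≥ t) ≤ Var(Z)/t² = 41/1296 = 0.0316.

0.032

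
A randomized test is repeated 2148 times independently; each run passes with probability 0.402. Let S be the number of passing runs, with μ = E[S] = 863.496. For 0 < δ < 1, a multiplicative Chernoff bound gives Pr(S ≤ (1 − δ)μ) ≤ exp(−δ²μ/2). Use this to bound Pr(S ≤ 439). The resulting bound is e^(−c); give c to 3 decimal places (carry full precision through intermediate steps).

104.341

Write 439 = (1 − δ)μ, so δ = 1 − 439/863.496 = 0.4916016…
Then the exponent is δ²μ/2 = (μ − 439)²/(2μ) = 104.341453.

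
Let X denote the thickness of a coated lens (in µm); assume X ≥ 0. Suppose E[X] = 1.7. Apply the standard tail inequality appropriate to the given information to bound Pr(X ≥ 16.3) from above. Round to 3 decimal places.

Only the mean of a non-negative variable is known, so Markov's inequality is the applicable tail bound.
Markov's inequality: for a non-negative random variable, Pr(X ≥ a) ≤ E[X]/a.
Here E[X] = 1.7 and a = 16.3, so the bound is 1.7/16.3 = 0.1043.

0.104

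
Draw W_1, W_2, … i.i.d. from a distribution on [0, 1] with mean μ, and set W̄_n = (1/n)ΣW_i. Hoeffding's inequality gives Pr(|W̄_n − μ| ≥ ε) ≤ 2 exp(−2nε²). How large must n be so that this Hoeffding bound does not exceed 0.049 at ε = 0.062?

Require 2·exp(−2nε²) ≤ 0.049, i.e. 2nε² ≥ ln(2/0.049) = 3.709082.
So n ≥ 3.709082 / (2·0.062²) = 482.451.
The smallest integer n is 483.

483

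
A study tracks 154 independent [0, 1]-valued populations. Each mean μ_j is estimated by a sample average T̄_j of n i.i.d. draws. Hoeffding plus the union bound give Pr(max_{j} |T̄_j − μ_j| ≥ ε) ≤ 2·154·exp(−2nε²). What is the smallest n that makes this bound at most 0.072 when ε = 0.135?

Need 2·154·exp(−2nε²) ≤ 0.072, i.e. exp(−2nε²) ≤ 0.072/308.
So 2nε² ≥ ln(308/0.072) = 8.361189.
Hence n ≥ 8.361189/(2·0.135²) = 229.388.
The smallest integer n is 230.

230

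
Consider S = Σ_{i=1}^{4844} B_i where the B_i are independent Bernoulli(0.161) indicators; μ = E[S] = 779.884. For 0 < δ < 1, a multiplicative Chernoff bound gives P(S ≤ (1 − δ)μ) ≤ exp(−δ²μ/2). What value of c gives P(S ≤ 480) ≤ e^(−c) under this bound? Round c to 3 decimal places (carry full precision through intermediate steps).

Write 480 = (1 − δ)μ, so δ = 1 − 480/779.884 = 0.3845239…
Then the exponent is δ²μ/2 = (μ − 480)²/(2μ) = 57.656275.

57.656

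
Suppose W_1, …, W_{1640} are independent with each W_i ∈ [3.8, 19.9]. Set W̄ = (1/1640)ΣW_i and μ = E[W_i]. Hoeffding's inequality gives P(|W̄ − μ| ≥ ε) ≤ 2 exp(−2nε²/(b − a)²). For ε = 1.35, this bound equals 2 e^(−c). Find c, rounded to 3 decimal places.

c = 2nε²/(b − a)² = 2·1640·1.35² / 16.1² = 23.0616.

23.062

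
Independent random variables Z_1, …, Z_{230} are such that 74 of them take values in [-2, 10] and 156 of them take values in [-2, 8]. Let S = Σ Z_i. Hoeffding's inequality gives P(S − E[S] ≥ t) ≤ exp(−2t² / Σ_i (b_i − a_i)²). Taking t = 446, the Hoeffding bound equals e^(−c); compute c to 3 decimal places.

Σ(b_i − a_i)² = 74·12² + 156·10² = 26256.
c = 2t² / 26256 = 2·446² / 26256 = 15.1520.

15.152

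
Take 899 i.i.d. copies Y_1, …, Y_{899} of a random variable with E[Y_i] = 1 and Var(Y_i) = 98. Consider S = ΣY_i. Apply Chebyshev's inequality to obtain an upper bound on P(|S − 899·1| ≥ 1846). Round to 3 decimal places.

0.026

Var(S) = n·Var(Y_i) = 899·98 = 88102.
Chebyshev: P(|S − 899·1| ≥ 1846) ≤ Var(S)/1846² = 88102/3407716 = 0.0259.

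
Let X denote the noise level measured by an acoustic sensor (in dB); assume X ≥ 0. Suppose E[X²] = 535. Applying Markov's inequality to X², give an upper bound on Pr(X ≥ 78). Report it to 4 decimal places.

0.0879

Since X ≥ 0, the event {X ≥ 78} is the same as {X² ≥ 6084}.
Markov's inequality applied to X² gives Pr(X² ≥ 6084) ≤ E[X²]/6084 = 535/6084 = 0.0879.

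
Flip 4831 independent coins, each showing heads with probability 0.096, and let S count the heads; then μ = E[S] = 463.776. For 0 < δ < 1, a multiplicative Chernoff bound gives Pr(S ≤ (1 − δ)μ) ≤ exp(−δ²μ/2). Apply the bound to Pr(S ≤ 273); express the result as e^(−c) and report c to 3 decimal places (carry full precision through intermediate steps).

Write 273 = (1 − δ)μ, so δ = 1 − 273/463.776 = 0.4113538…
Then the exponent is δ²μ/2 = (μ − 273)²/(2μ) = 39.238212.

39.238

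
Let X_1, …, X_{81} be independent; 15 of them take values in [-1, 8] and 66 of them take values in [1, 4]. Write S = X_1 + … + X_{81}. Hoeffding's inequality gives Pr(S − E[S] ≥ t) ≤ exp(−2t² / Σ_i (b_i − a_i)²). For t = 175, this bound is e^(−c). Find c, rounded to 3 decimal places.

33.858

Σ(b_i − a_i)² = 15·9² + 66·3² = 1809.
c = 2t² / 1809 = 2·175² / 1809 = 33.8585.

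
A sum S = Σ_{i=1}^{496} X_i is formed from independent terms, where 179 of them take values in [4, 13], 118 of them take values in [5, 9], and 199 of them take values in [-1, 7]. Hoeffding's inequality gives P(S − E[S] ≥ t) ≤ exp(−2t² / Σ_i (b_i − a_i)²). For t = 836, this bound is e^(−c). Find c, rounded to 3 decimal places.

Σ(b_i − a_i)² = 179·9² + 118·4² + 199·8² = 29123.
c = 2t² / 29123 = 2·836² / 29123 = 47.9962.

47.996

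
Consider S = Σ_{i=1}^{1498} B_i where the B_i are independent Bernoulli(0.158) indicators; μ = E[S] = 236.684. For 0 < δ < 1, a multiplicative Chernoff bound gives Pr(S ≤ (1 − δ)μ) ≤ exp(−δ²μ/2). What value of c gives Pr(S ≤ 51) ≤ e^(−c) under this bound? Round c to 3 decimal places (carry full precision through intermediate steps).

Write 51 = (1 − δ)μ, so δ = 1 − 51/236.684 = 0.7845228…
Then the exponent is δ²μ/2 = (μ − 51)²/(2μ) = 72.836668.

72.837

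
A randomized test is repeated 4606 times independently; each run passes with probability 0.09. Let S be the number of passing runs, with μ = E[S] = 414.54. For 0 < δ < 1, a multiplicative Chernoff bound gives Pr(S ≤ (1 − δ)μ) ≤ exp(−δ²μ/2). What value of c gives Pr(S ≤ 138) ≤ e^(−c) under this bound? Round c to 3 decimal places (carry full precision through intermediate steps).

Write 138 = (1 − δ)μ, so δ = 1 − 138/414.54 = 0.6671009…
Then the exponent is δ²μ/2 = (μ − 138)²/(2μ) = 92.240039.

92.240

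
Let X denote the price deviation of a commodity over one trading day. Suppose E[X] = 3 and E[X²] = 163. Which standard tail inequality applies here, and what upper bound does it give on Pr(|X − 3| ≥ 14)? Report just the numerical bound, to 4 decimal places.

The first two moments determine the variance, so Chebyshev's inequality is the sharpest standard bound available.
Var(X) = E[X²] − (E[X])² = 163 − 9 = 154.
Chebyshev's inequality: Pr(|X − μ| ≥ t) ≤ Var(X)/t² = 154/196 = 0.7857.

0.7857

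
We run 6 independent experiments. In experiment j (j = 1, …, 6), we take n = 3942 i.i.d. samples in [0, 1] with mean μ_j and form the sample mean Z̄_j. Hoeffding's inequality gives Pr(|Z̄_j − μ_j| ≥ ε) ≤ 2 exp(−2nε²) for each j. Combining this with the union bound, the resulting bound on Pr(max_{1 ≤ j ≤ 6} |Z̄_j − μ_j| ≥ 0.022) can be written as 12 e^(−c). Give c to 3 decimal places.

Union bound over the 6 events: Pr(max_{1 ≤ j ≤ 6} |Z̄_j − μ_j| ≥ 0.022) ≤ 6·2·exp(−2nε²) = 12 exp(−2·3942·0.022²).
So c = 2·3942·0.022² = 3.8159.

3.816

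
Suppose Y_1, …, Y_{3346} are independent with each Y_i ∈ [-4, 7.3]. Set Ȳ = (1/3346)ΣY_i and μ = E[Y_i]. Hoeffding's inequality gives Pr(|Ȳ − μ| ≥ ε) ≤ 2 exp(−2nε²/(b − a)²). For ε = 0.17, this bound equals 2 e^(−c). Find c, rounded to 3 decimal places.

c = 2nε²/(b − a)² = 2·3346·0.17² / 11.3² = 1.5146.

1.515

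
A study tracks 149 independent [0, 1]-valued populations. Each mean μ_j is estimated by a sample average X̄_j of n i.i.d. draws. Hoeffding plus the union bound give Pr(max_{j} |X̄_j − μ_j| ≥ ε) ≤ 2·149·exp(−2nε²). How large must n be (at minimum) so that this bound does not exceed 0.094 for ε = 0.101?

396

Need 2·149·exp(−2nε²) ≤ 0.094, i.e. exp(−2nε²) ≤ 0.094/298.
So 2nε² ≥ ln(298/0.094) = 8.061554.
Hence n ≥ 8.061554/(2·0.101²) = 395.135.
The smallest integer n is 396.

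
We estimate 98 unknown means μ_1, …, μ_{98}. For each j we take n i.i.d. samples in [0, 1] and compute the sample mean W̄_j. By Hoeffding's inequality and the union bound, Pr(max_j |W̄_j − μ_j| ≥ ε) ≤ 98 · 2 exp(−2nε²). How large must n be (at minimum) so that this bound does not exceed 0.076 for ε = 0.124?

Need 2·98·exp(−2nε²) ≤ 0.076, i.e. exp(−2nε²) ≤ 0.076/196.
So 2nε² ≥ ln(196/0.076) = 7.855137.
Hence n ≥ 7.855137/(2·0.124²) = 255.435.
The smallest integer n is 256.

256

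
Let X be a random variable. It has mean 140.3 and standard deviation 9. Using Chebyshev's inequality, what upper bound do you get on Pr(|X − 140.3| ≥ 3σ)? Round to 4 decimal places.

Chebyshev: Pr(|X − μ| ≥ t) ≤ Var(X)/t².
Var(X) = σ² = 9² = 81.
t = 3·9 = 27.
Bound = 81 / 729 = 0.1111.

0.1111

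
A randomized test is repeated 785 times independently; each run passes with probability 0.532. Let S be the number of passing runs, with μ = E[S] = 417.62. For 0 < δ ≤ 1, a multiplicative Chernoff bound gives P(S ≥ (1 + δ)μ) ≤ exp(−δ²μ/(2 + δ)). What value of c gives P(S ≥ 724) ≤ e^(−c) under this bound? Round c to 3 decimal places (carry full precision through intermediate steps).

Write 724 = (1 + δ)μ, so δ = 724/417.62 − 1 = 0.7336334…
Then the exponent is δ²μ/(2 + δ) = (724 − μ)² / (μ·(2 + δ)) = 82.224124.

82.224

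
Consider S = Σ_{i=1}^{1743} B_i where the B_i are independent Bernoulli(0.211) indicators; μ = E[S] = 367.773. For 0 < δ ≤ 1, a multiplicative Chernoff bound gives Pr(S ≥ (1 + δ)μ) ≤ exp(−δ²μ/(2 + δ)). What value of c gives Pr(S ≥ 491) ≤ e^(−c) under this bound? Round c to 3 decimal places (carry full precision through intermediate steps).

Write 491 = (1 + δ)μ, so δ = 491/367.773 − 1 = 0.3350627…
Then the exponent is δ²μ/(2 + δ) = (491 − μ)² / (μ·(2 + δ)) = 17.682081.

17.682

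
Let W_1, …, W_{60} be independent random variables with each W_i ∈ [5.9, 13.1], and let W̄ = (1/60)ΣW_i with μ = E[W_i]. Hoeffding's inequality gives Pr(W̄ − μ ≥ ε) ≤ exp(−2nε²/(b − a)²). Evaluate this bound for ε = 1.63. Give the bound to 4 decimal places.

Exponent: 2nε²/(b − a)² = 2·60·1.63² / 7.2² = 6.15023.
Bound = exp(−6.15023) = 0.00213.

0.0021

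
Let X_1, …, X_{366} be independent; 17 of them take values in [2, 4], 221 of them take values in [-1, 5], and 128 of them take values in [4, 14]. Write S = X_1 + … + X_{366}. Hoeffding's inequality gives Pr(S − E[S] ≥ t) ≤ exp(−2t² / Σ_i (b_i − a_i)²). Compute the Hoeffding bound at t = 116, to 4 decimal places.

Σ(b_i − a_i)² = 17·2² + 221·6² + 128·10² = 20824.
Exponent = 2·116² / 20824 = 1.29235.
Bound = exp(−1.29235) = 0.27462.

0.2746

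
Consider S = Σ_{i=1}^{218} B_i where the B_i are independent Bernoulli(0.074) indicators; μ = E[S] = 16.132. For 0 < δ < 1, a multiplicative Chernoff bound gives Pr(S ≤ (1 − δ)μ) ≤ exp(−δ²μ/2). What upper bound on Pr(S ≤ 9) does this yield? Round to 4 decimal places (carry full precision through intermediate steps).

Write 9 = (1 − δ)μ, so δ = 1 − 9/16.132 = 0.4421027…
Then the exponent is δ²μ/2 = (μ − 9)²/(2μ) = 1.576538.
Bound = exp(−1.576538) = 0.20669.

0.2067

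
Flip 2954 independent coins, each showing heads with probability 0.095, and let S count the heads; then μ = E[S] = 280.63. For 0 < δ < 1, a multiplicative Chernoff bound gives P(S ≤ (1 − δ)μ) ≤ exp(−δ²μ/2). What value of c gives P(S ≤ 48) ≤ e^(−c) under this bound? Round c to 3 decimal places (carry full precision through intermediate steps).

96.420

Write 48 = (1 − δ)μ, so δ = 1 − 48/280.63 = 0.8289563…
Then the exponent is δ²μ/2 = (μ − 48)²/(2μ) = 96.420049.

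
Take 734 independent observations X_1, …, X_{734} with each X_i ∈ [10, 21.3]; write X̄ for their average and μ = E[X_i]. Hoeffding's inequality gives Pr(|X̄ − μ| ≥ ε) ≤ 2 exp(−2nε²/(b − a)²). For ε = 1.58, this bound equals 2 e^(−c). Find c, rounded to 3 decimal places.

c = 2nε²/(b − a)² = 2·734·1.58² / 11.3² = 28.7001.

28.700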